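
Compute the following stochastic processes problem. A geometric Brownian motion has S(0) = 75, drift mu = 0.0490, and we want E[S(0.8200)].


E[S(t)] = S(0) * exp(mu * t)
= 75 * exp(0.0490 * 0.8200)
= 75 * 1.0410
= 78.0749

78.0749


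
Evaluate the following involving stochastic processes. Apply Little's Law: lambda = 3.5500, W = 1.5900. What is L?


Little's Law: L = lambda * W
= 3.5500 * 1.5900
= 5.6445

5.6445


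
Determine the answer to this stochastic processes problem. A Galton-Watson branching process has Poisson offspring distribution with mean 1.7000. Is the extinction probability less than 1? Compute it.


Since mu = 1.7000 > 1, extinction prob q < 1.
Solve s = exp(mu*(s-1)) iteratively.
q = 0.3088

0.3088


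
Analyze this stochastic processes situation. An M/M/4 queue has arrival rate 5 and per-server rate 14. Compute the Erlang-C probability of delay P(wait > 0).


a = lambda/mu = 0.3571
rho = a/c = 0.0893
Erlang-C formula applied:
C(c,a) = 5.2079e-04

5.2079e-04


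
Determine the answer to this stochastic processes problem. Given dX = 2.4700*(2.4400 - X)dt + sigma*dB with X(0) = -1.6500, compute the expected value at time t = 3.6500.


E[X(t)] = mu + (X(0) - mu)*exp(-theta*t)
= 2.4400 + (-1.6500 - 2.4400)*exp(-2.4700*3.6500)
= 2.4400 + -4.0900 * 1.2151e-04
= 2.4395

2.4395


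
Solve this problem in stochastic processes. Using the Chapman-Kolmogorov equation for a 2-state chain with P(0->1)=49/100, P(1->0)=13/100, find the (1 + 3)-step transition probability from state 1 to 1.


P^4 = P^1 * P^3
Computing via matrix multiplication of the transition matrix.
Entry (1,1) of P^4 = 0.7947

0.7947


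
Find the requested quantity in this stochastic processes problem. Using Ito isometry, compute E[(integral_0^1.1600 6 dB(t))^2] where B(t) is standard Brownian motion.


By Ito isometry: E[(int f dB)^2] = int f^2 dt
= 6^2 * 1.1600
= 36 * 1.1600 = 41.7600

41.7600


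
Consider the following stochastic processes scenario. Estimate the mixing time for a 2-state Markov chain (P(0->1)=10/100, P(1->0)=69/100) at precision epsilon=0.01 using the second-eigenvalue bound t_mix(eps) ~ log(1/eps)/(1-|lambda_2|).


lambda_2 = |1 - p01 - p10| = |1 - 0.1000 - 0.6900| = 0.2100
t_mix ~ log(1/eps)/(1 - |lambda_2|)
= log(100)/(1 - 0.2100) = 4.6052/0.7900
= 5.8293

5.8293


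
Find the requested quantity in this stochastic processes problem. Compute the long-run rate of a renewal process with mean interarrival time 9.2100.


Long-run renewal rate = 1/E(X)
= 1/9.2100
= 0.1086

0.1086


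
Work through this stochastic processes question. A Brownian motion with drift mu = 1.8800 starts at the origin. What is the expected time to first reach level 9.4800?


Expected first passage time = a/mu
= 9.4800/1.8800
= 5.0426

5.0426


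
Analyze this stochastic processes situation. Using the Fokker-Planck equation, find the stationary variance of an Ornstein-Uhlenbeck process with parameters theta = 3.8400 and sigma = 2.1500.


Stationary variance = sigma^2 / (2*theta)
= 2.1500^2 / (2*3.8400)
= 4.6225 / 7.6800
= 0.6019

0.6019


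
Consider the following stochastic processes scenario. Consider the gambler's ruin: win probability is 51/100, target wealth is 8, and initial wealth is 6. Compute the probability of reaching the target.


Gambler's ruin formula:
r = q/p = 0.4900/0.5100 = 0.9608
P(win) = (1 - r^i)/(1 - r^N)
= (1 - 0.9608^6)/(1 - 0.9608^8)
= 0.7792

0.7792


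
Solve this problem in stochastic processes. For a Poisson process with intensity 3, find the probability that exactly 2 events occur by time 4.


P(N(t)=k) = (lambda*t)^k * exp(-lambda*t) / k!
lambda*t = 12
= 12^2 * exp(-12) / 2!
= 144 * 6.1442e-06 / 2
= 4.4238e-04

4.4238e-04


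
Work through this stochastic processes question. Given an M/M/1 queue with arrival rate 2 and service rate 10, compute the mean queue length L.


rho = 2/10 = 0.2000
L = rho/(1-rho)
= 0.2000/0.8000
= 0.2500

0.2500


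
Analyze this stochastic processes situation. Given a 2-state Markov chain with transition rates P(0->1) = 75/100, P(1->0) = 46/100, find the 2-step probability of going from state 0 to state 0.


Computing P^2 by matrix multiplication.
P = [[0.2500, 0.7500], [0.4600, 0.5400]]
After raising P to the power 2:
P^2(0,0) = 0.4075

0.4075


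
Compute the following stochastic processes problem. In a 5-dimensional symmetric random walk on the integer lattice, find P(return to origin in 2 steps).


P(return in 2 steps) = P(reverse first step) = 1/(2d)
= 1/10
= 0.1000

0.1000


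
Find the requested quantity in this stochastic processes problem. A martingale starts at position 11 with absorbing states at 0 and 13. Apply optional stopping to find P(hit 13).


By optional stopping theorem: E(M at tau) = M(0) = 11
P(hit 13)*13 + P(hit 0)*0 = 11
P(hit 13) = (11 - 0)/(13 - 0) = 11/13 = 0.8462

0.8462


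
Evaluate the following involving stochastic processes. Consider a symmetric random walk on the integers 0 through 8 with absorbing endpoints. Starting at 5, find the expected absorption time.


For symmetric RW on 0,...,N with absorbing barriers, E(i) = i*(N-i)
E(5) = 5 * 3 = 15

15


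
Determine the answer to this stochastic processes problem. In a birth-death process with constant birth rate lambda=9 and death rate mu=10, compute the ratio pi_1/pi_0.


For birth-death process, pi_n/pi_0 = (lambda/mu)^n
= (9/10)^1
= 0.9000

0.9000


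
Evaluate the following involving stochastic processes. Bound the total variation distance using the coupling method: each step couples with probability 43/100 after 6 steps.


TV distance bound <= (1-delta)^n
= (1 - 0.4300)^6
= 0.5700^6
= 0.0343

0.0343


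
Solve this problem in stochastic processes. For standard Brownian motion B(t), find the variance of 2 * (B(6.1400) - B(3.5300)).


Var(alpha*(B(t)-B(s))) = alpha^2 * (t-s)
= 2^2 * (6.1400 - 3.5300)
= 4 * 2.6100
= 10.4400

10.4400


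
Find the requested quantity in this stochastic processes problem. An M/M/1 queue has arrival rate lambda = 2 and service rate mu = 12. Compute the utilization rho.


rho = lambda/mu
= 2/12
= 0.1667

0.1667


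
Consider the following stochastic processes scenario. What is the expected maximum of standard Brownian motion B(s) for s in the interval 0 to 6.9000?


E(max B(s)) = sqrt(2t/pi)
= sqrt(2*6.9000/pi)
= sqrt(4.3927)
= 2.0959

2.0959


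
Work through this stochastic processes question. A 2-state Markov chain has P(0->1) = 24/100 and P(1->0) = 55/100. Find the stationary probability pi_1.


Stationary distribution: pi_0 = p10/(p01+p10), pi_1 = p01/(p01+p10)
p01 = 0.2400, p10 = 0.5500
pi_1 = 0.3038

0.3038


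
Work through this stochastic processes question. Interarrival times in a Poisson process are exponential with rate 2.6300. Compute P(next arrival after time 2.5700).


P(X > t) = exp(-lambda * t)
= exp(-2.6300 * 2.5700)
= exp(-6.7591) = 0.0012

0.0012


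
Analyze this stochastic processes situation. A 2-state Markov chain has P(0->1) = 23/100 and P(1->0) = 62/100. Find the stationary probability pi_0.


Stationary distribution: pi_0 = p10/(p01+p10), pi_1 = p01/(p01+p10)
p01 = 0.2300, p10 = 0.6200
pi_0 = 0.7294

0.7294


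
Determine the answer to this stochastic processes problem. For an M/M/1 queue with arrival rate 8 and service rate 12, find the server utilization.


rho = lambda/mu
= 8/12
= 0.6667

0.6667


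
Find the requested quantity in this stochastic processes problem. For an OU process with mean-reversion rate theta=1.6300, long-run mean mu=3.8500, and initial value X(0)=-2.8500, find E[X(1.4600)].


E[X(t)] = mu + (X(0) - mu)*exp(-theta*t)
= 3.8500 + (-2.8500 - 3.8500)*exp(-1.6300*1.4600)
= 3.8500 + -6.7000 * 0.0926
= 3.2298

3.2298


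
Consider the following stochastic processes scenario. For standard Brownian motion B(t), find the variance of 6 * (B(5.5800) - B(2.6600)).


Var(alpha*(B(t)-B(s))) = alpha^2 * (t-s)
= 6^2 * (5.5800 - 2.6600)
= 36 * 2.9200
= 105.1200

105.1200


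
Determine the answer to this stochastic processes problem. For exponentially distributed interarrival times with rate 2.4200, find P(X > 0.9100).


P(X > t) = exp(-lambda * t)
= exp(-2.4200 * 0.9100)
= exp(-2.2022) = 0.1106

0.1106


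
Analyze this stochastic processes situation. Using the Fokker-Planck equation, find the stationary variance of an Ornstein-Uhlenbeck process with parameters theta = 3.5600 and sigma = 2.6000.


Stationary variance = sigma^2 / (2*theta)
= 2.6000^2 / (2*3.5600)
= 6.7600 / 7.1200
= 0.9494

0.9494


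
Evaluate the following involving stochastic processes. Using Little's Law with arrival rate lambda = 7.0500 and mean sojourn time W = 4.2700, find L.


Little's Law: L = lambda * W
= 7.0500 * 4.2700
= 30.1035

30.1035


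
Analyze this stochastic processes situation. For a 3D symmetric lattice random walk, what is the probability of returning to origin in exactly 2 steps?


P(return in 2 steps) = P(reverse first step) = 1/(2d)
= 1/6
= 0.1667

0.1667


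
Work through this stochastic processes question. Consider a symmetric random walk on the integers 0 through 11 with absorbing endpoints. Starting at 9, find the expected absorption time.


For symmetric RW on 0,...,N with absorbing barriers, E(i) = i*(N-i)
E(9) = 9 * 2 = 18

18


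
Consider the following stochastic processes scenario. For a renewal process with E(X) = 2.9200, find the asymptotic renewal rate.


Long-run renewal rate = 1/E(X)
= 1/2.9200
= 0.3425

0.3425


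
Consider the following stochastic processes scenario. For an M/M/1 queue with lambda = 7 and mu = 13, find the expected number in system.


rho = 7/13 = 0.5385
L = rho/(1-rho)
= 0.5385/0.4615
= 1.1667

1.1667


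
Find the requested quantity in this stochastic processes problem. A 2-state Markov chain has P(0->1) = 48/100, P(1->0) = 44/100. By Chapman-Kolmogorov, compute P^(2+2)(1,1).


P^4 = P^2 * P^2
Computing via matrix multiplication of the transition matrix.
Entry (1,1) of P^4 = 0.5218

0.5218


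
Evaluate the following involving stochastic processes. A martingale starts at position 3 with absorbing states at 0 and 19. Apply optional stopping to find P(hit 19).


By optional stopping theorem: E(M at tau) = M(0) = 3
P(hit 19)*19 + P(hit 0)*0 = 3
P(hit 19) = (3 - 0)/(19 - 0) = 3/19 = 0.1579

0.1579


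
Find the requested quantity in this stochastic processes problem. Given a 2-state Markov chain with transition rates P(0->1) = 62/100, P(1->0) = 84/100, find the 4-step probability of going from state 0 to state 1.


Computing P^4 by matrix multiplication.
P = [[0.3800, 0.6200], [0.8400, 0.1600]]
After raising P to the power 4:
P^4(0,1) = 0.4056

0.4056


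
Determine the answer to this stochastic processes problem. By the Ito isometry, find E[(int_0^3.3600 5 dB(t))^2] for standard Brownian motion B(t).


By Ito isometry: E[(int f dB)^2] = int f^2 dt
= 5^2 * 3.3600
= 25 * 3.3600 = 84.0000

84.0000


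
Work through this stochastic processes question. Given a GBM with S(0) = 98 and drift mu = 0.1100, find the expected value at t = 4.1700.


E[S(t)] = S(0) * exp(mu * t)
= 98 * exp(0.1100 * 4.1700)
= 98 * 1.5820
= 155.0376

155.0376


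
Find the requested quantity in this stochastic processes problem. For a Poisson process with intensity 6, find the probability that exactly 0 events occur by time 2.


P(N(t)=k) = (lambda*t)^k * exp(-lambda*t) / k!
lambda*t = 12
= 12^0 * exp(-12) / 0!
= 1 * 6.1442e-06 / 1
= 6.1442e-06

6.1442e-06


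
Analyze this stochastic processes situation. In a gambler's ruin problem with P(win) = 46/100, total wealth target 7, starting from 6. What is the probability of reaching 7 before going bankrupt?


Gambler's ruin formula:
r = q/p = 0.5400/0.4600 = 1.1739
P(win) = (1 - r^i)/(1 - r^N)
= (1 - 1.1739^6)/(1 - 1.1739^7)
= 0.7804

0.7804


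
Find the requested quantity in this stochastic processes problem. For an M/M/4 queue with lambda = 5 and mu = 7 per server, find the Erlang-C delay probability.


a = lambda/mu = 0.7143
rho = a/c = 0.1786
Erlang-C formula applied:
C(c,a) = 0.0065

0.0065


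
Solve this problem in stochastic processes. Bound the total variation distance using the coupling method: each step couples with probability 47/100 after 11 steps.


TV distance bound <= (1-delta)^n
= (1 - 0.4700)^11
= 0.5300^11
= 9.2690e-04

9.2690e-04


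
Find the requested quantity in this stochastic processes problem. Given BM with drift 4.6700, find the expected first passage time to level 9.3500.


Expected first passage time = a/mu
= 9.3500/4.6700
= 2.0021

2.0021


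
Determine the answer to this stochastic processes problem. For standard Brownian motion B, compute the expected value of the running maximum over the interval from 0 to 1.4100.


E(max B(s)) = sqrt(2t/pi)
= sqrt(2*1.4100/pi)
= sqrt(0.8976)
= 0.9474

0.9474


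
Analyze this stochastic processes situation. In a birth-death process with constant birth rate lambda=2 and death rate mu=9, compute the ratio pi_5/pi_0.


For birth-death process, pi_n/pi_0 = (lambda/mu)^n
= (2/9)^5
= 5.4192e-04

5.4192e-04


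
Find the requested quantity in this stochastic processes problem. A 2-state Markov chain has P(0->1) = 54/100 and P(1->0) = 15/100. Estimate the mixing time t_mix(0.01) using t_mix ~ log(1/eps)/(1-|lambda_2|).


lambda_2 = |1 - p01 - p10| = |1 - 0.5400 - 0.1500| = 0.3100
t_mix ~ log(1/eps)/(1 - |lambda_2|)
= log(100)/(1 - 0.3100) = 4.6052/0.6900
= 6.6742

6.6742


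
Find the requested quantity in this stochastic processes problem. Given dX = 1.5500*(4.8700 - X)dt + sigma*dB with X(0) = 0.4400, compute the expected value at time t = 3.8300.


E[X(t)] = mu + (X(0) - mu)*exp(-theta*t)
= 4.8700 + (0.4400 - 4.8700)*exp(-1.5500*3.8300)
= 4.8700 + -4.4300 * 0.0026
= 4.8583

4.8583


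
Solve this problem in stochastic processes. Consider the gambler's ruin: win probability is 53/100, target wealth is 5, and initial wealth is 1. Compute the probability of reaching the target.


Gambler's ruin formula:
r = q/p = 0.4700/0.5300 = 0.8868
P(win) = (1 - r^i)/(1 - r^N)
= (1 - 0.8868^1)/(1 - 0.8868^5)
= 0.2507

0.2507


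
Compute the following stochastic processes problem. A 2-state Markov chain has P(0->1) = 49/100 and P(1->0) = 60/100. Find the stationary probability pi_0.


Stationary distribution: pi_0 = p10/(p01+p10), pi_1 = p01/(p01+p10)
p01 = 0.4900, p10 = 0.6000
pi_0 = 0.5505

0.5505


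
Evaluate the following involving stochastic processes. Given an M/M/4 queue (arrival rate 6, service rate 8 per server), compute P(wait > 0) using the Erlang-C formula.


a = lambda/mu = 0.7500
rho = a/c = 0.1875
Erlang-C formula applied:
C(c,a) = 0.0077

0.0077


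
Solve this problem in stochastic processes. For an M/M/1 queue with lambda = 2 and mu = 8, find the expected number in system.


rho = 2/8 = 0.2500
L = rho/(1-rho)
= 0.2500/0.7500
= 0.3333

0.3333


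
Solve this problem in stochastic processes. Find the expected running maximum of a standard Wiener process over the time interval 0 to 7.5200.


E(max B(s)) = sqrt(2t/pi)
= sqrt(2*7.5200/pi)
= sqrt(4.7874)
= 2.1880

2.1880


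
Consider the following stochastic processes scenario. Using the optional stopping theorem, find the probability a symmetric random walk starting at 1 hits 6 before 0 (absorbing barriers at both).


By optional stopping theorem: E(M at tau) = M(0) = 1
P(hit 6)*6 + P(hit 0)*0 = 1
P(hit 6) = (1 - 0)/(6 - 0) = 1/6 = 0.1667

0.1667


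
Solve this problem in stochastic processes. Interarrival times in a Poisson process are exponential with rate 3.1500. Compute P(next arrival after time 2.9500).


P(X > t) = exp(-lambda * t)
= exp(-3.1500 * 2.9500)
= exp(-9.2925) = 9.2112e-05

9.2112e-05


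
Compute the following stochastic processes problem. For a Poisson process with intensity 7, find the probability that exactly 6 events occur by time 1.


P(N(t)=k) = (lambda*t)^k * exp(-lambda*t) / k!
lambda*t = 7
= 7^6 * exp(-7) / 6!
= 117649 * 9.1188e-04 / 720
= 0.1490

0.1490


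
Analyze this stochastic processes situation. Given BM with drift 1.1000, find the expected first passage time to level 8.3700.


Expected first passage time = a/mu
= 8.3700/1.1000
= 7.6091

7.6091


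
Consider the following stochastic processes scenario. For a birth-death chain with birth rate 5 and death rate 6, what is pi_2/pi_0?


For birth-death process, pi_n/pi_0 = (lambda/mu)^n
= (5/6)^2
= 0.6944

0.6944


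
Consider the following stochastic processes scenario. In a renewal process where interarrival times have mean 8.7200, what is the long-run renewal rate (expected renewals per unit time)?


Long-run renewal rate = 1/E(X)
= 1/8.7200
= 0.1147

0.1147


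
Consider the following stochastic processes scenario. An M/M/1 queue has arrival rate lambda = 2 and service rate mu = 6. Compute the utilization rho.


rho = lambda/mu
= 2/6
= 0.3333

0.3333


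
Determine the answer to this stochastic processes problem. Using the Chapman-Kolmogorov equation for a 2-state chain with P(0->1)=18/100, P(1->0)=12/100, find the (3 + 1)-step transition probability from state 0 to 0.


P^4 = P^3 * P^1
Computing via matrix multiplication of the transition matrix.
Entry (0,0) of P^4 = 0.5441

0.5441


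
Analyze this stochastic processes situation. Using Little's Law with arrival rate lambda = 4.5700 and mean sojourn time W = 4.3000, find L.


Little's Law: L = lambda * W
= 4.5700 * 4.3000
= 19.6510

19.6510


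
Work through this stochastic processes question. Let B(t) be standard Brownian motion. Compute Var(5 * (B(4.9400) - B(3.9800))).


Var(alpha*(B(t)-B(s))) = alpha^2 * (t-s)
= 5^2 * (4.9400 - 3.9800)
= 25 * 0.9600
= 24.0000

24.0000


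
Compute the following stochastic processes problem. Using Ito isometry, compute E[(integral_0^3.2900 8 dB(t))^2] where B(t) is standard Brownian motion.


By Ito isometry: E[(int f dB)^2] = int f^2 dt
= 8^2 * 3.2900
= 64 * 3.2900 = 210.5600

210.5600


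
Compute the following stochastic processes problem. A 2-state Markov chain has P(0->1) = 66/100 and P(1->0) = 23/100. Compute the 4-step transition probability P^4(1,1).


Computing P^4 by matrix multiplication.
P = [[0.3400, 0.6600], [0.2300, 0.7700]]
After raising P to the power 4:
P^4(1,1) = 0.7416

0.7416


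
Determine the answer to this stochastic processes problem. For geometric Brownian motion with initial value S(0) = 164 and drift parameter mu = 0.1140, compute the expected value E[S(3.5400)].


E[S(t)] = S(0) * exp(mu * t)
= 164 * exp(0.1140 * 3.5400)
= 164 * 1.4971
= 245.5318

245.5318


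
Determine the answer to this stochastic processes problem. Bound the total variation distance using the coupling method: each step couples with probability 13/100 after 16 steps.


TV distance bound <= (1-delta)^n
= (1 - 0.1300)^16
= 0.8700^16
= 0.1077

0.1077


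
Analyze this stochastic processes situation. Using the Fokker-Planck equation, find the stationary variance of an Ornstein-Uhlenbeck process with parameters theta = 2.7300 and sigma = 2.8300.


Stationary variance = sigma^2 / (2*theta)
= 2.8300^2 / (2*2.7300)
= 8.0089 / 5.4600
= 1.4668

1.4668


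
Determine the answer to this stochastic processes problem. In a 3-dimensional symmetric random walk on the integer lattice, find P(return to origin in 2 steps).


P(return in 2 steps) = P(reverse first step) = 1/(2d)
= 1/6
= 0.1667

0.1667


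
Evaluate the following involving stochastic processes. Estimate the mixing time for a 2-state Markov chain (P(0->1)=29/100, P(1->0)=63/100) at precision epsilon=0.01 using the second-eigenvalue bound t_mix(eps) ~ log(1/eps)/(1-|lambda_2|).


lambda_2 = |1 - p01 - p10| = |1 - 0.2900 - 0.6300| = 0.0800
t_mix ~ log(1/eps)/(1 - |lambda_2|)
= log(100)/(1 - 0.0800) = 4.6052/0.9200
= 5.0056

5.0056


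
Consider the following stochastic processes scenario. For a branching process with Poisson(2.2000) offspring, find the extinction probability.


Since mu = 2.2000 > 1, extinction prob q < 1.
Solve s = exp(mu*(s-1)) iteratively.
q = 0.1563

0.1563


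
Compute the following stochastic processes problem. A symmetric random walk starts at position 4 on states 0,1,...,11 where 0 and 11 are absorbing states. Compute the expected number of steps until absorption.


For symmetric RW on 0,...,N with absorbing barriers, E(i) = i*(N-i)
E(4) = 4 * 7 = 28

28


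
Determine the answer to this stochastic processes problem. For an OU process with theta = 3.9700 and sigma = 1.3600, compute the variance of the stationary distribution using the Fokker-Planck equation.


Stationary variance = sigma^2 / (2*theta)
= 1.3600^2 / (2*3.9700)
= 1.8496 / 7.9400
= 0.2329

0.2329


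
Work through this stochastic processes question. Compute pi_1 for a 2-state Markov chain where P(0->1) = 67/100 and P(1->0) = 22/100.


Stationary distribution: pi_0 = p10/(p01+p10), pi_1 = p01/(p01+p10)
p01 = 0.6700, p10 = 0.2200
pi_1 = 0.7528

0.7528


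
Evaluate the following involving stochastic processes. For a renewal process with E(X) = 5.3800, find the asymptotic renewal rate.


Long-run renewal rate = 1/E(X)
= 1/5.3800
= 0.1859

0.1859


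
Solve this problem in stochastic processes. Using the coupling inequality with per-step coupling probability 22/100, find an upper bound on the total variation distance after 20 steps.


TV distance bound <= (1-delta)^n
= (1 - 0.2200)^20
= 0.7800^20
= 0.0069

0.0069


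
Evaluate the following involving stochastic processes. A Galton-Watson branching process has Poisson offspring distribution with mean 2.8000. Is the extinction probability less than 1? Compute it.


Since mu = 2.8000 > 1, extinction prob q < 1.
Solve s = exp(mu*(s-1)) iteratively.
q = 0.0750

0.0750


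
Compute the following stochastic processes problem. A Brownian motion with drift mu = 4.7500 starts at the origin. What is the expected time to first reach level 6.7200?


Expected first passage time = a/mu
= 6.7200/4.7500
= 1.4147

1.4147


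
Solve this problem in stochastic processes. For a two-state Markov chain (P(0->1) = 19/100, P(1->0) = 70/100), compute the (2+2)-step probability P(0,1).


P^4 = P^2 * P^2
Computing via matrix multiplication of the transition matrix.
Entry (0,1) of P^4 = 0.2135

0.2135


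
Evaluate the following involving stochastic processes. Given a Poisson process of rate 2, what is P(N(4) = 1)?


P(N(t)=k) = (lambda*t)^k * exp(-lambda*t) / k!
lambda*t = 8
= 8^1 * exp(-8) / 1!
= 8 * 3.3546e-04 / 1
= 0.0027

0.0027


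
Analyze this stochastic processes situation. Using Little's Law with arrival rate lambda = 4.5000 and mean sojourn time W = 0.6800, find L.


Little's Law: L = lambda * W
= 4.5000 * 0.6800
= 3.0600

3.0600


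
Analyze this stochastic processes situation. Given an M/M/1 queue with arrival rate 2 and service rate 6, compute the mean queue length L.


rho = 2/6 = 0.3333
L = rho/(1-rho)
= 0.3333/0.6667
= 0.5000

0.5000


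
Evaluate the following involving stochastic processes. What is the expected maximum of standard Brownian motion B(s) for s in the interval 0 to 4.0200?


E(max B(s)) = sqrt(2t/pi)
= sqrt(2*4.0200/pi)
= sqrt(2.5592)
= 1.5998

1.5998


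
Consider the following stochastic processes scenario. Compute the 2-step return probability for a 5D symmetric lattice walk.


P(return in 2 steps) = P(reverse first step) = 1/(2d)
= 1/10
= 0.1000

0.1000


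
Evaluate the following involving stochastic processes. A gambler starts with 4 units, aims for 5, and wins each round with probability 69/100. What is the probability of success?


Gambler's ruin formula:
r = q/p = 0.3100/0.6900 = 0.4493
P(win) = (1 - r^i)/(1 - r^N)
= (1 - 0.4493^4)/(1 - 0.4493^5)
= 0.9771

0.9771


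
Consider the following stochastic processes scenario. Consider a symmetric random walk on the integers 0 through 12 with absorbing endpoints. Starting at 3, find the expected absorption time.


For symmetric RW on 0,...,N with absorbing barriers, E(i) = i*(N-i)
E(3) = 3 * 9 = 27

27


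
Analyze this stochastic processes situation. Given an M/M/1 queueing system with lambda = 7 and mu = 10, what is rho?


rho = lambda/mu
= 7/10
= 0.7000

0.7000


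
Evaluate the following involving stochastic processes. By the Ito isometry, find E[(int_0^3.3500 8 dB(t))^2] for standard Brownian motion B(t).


By Ito isometry: E[(int f dB)^2] = int f^2 dt
= 8^2 * 3.3500
= 64 * 3.3500 = 214.4000

214.4000


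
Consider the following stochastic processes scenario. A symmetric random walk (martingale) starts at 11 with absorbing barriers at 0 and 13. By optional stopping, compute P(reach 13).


By optional stopping theorem: E(M at tau) = M(0) = 11
P(hit 13)*13 + P(hit 0)*0 = 11
P(hit 13) = (11 - 0)/(13 - 0) = 11/13 = 0.8462

0.8462


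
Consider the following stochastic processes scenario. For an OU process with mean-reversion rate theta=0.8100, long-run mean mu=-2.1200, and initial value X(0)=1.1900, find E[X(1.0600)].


E[X(t)] = mu + (X(0) - mu)*exp(-theta*t)
= -2.1200 + (1.1900 - -2.1200)*exp(-0.8100*1.0600)
= -2.1200 + 3.3100 * 0.4238
= -0.7174

-0.7174


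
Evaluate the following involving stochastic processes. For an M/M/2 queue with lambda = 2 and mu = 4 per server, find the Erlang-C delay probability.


a = lambda/mu = 0.5000
rho = a/c = 0.2500
Erlang-C formula applied:
C(c,a) = 0.1000

0.1000


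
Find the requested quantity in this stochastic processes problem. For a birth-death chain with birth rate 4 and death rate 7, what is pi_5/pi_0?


For birth-death process, pi_n/pi_0 = (lambda/mu)^n
= (4/7)^5
= 0.0609

0.0609


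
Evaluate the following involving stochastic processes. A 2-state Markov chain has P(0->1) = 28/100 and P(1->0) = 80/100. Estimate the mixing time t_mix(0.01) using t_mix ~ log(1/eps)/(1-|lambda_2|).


lambda_2 = |1 - p01 - p10| = |1 - 0.2800 - 0.8000| = 0.0800
t_mix ~ log(1/eps)/(1 - |lambda_2|)
= log(100)/(1 - 0.0800) = 4.6052/0.9200
= 5.0056

5.0056


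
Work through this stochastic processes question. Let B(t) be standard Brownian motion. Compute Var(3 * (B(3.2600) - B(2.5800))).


Var(alpha*(B(t)-B(s))) = alpha^2 * (t-s)
= 3^2 * (3.2600 - 2.5800)
= 9 * 0.6800
= 6.1200

6.1200


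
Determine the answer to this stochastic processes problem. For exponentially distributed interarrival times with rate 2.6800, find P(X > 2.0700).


P(X > t) = exp(-lambda * t)
= exp(-2.6800 * 2.0700)
= exp(-5.5476) = 0.0039

0.0039


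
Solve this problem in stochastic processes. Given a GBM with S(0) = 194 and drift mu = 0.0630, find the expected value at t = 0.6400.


E[S(t)] = S(0) * exp(mu * t)
= 194 * exp(0.0630 * 0.6400)
= 194 * 1.0411
= 201.9819

201.9819


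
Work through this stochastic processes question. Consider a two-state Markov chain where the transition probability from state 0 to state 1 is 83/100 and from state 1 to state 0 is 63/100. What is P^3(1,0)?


Computing P^3 by matrix multiplication.
P = [[0.1700, 0.8300], [0.6300, 0.3700]]
After raising P to the power 3:
P^3(1,0) = 0.4735

0.4735


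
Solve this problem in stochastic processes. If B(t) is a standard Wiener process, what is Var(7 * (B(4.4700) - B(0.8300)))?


Var(alpha*(B(t)-B(s))) = alpha^2 * (t-s)
= 7^2 * (4.4700 - 0.8300)
= 49 * 3.6400
= 178.3600

178.3600


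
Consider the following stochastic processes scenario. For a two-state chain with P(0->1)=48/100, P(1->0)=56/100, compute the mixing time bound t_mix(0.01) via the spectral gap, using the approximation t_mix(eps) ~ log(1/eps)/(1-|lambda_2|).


lambda_2 = |1 - p01 - p10| = |1 - 0.4800 - 0.5600| = 0.0400
t_mix ~ log(1/eps)/(1 - |lambda_2|)
= log(100)/(1 - 0.0400) = 4.6052/0.9600
= 4.7971

4.7971


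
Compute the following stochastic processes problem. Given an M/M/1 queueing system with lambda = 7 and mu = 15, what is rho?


rho = lambda/mu
= 7/15
= 0.4667

0.4667


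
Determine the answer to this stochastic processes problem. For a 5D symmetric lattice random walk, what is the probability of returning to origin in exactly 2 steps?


P(return in 2 steps) = P(reverse first step) = 1/(2d)
= 1/10
= 0.1000

0.1000


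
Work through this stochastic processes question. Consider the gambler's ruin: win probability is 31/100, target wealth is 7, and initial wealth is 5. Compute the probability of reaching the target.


Gambler's ruin formula:
r = q/p = 0.6900/0.3100 = 2.2258
P(win) = (1 - r^i)/(1 - r^N)
= (1 - 2.2258^5)/(1 - 2.2258^7)
= 0.1989

0.1989


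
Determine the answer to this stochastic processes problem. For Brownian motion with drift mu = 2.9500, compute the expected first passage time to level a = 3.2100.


Expected first passage time = a/mu
= 3.2100/2.9500
= 1.0881

1.0881


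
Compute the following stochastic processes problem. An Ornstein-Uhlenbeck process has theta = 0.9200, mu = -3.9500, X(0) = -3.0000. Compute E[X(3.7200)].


E[X(t)] = mu + (X(0) - mu)*exp(-theta*t)
= -3.9500 + (-3.0000 - -3.9500)*exp(-0.9200*3.7200)
= -3.9500 + 0.9500 * 0.0326
= -3.9190

-3.9190


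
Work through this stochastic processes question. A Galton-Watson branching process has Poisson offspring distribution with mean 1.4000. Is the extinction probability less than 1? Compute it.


Since mu = 1.4000 > 1, extinction prob q < 1.
Solve s = exp(mu*(s-1)) iteratively.
q = 0.4890

0.4890


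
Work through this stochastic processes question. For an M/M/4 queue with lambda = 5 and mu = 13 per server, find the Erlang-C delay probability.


a = lambda/mu = 0.3846
rho = a/c = 0.0962
Erlang-C formula applied:
C(c,a) = 6.8669e-04

6.8669e-04


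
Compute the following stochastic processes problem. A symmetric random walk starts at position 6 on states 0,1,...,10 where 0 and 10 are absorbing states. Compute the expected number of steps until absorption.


For symmetric RW on 0,...,N with absorbing barriers, E(i) = i*(N-i)
E(6) = 6 * 4 = 24

24


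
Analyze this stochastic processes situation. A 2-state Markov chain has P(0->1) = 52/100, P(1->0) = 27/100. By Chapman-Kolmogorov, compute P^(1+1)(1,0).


P^2 = P^1 * P^1
Computing via matrix multiplication of the transition matrix.
Entry (1,0) of P^2 = 0.3267

0.3267


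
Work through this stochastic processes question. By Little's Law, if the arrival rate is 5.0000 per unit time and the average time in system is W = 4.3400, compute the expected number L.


Little's Law: L = lambda * W
= 5.0000 * 4.3400
= 21.7000

21.7000


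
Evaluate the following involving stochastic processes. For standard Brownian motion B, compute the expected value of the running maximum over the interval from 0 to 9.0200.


E(max B(s)) = sqrt(2t/pi)
= sqrt(2*9.0200/pi)
= sqrt(5.7423)
= 2.3963

2.3963


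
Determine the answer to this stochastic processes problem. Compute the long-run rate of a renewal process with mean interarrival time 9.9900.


Long-run renewal rate = 1/E(X)
= 1/9.9900
= 0.1001

0.1001


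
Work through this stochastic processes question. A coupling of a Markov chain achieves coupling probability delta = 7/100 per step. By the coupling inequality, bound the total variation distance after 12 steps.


TV distance bound <= (1-delta)^n
= (1 - 0.0700)^12
= 0.9300^12
= 0.4186

0.4186


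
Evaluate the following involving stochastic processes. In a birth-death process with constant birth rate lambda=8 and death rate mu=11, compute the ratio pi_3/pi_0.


For birth-death process, pi_n/pi_0 = (lambda/mu)^n
= (8/11)^3
= 0.3847

0.3847


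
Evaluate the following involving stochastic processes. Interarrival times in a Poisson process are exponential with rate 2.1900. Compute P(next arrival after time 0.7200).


P(X > t) = exp(-lambda * t)
= exp(-2.1900 * 0.7200)
= exp(-1.5768) = 0.2066

0.2066


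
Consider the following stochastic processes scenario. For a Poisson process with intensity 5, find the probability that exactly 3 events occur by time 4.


P(N(t)=k) = (lambda*t)^k * exp(-lambda*t) / k!
lambda*t = 20
= 20^3 * exp(-20) / 3!
= 8000 * 2.0612e-09 / 6
= 2.7482e-06

2.7482e-06


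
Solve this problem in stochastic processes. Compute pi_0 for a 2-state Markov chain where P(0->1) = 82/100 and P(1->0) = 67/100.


Stationary distribution: pi_0 = p10/(p01+p10), pi_1 = p01/(p01+p10)
p01 = 0.8200, p10 = 0.6700
pi_0 = 0.4497

0.4497


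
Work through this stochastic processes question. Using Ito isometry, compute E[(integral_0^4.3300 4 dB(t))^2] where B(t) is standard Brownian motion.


By Ito isometry: E[(int f dB)^2] = int f^2 dt
= 4^2 * 4.3300
= 16 * 4.3300 = 69.2800

69.2800


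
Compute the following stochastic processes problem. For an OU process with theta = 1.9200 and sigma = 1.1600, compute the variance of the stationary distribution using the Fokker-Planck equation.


Stationary variance = sigma^2 / (2*theta)
= 1.1600^2 / (2*1.9200)
= 1.3456 / 3.8400
= 0.3504

0.3504


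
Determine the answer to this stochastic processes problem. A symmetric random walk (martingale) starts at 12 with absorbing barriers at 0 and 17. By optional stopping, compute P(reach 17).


By optional stopping theorem: E(M at tau) = M(0) = 12
P(hit 17)*17 + P(hit 0)*0 = 12
P(hit 17) = (12 - 0)/(17 - 0) = 12/17 = 0.7059

0.7059


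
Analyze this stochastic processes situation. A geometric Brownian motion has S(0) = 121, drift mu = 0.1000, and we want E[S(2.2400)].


E[S(t)] = S(0) * exp(mu * t)
= 121 * exp(0.1000 * 2.2400)
= 121 * 1.2511
= 151.3796

151.3796


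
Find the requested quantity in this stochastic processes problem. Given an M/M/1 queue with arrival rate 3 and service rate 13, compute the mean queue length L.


rho = 3/13 = 0.2308
L = rho/(1-rho)
= 0.2308/0.7692
= 0.3000

0.3000


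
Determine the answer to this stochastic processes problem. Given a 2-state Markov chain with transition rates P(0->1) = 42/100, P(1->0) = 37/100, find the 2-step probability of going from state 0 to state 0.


Computing P^2 by matrix multiplication.
P = [[0.5800, 0.4200], [0.3700, 0.6300]]
After raising P to the power 2:
P^2(0,0) = 0.4918

0.4918


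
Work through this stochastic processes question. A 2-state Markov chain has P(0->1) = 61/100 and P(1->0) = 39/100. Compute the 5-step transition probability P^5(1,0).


Computing P^5 by matrix multiplication.
P = [[0.3900, 0.6100], [0.3900, 0.6100]]
After raising P to the power 5:
P^5(1,0) = 0.3900

0.3900


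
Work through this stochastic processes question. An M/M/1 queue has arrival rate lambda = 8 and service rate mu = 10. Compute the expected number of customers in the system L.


rho = 8/10 = 0.8000
L = rho/(1-rho)
= 0.8000/0.2000
= 4.0000

4.0000


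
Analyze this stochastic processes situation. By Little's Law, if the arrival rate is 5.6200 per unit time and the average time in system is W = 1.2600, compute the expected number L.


Little's Law: L = lambda * W
= 5.6200 * 1.2600
= 7.0812

7.0812


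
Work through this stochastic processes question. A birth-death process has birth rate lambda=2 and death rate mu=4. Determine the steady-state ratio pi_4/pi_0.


For birth-death process, pi_n/pi_0 = (lambda/mu)^n
= (2/4)^4
= 0.0625

0.0625


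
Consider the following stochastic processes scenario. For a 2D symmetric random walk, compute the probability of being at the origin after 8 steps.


P = C(8,4)^2 / 4^8
= 70^2 / 65536
= 4900 / 65536
= 0.0748

0.0748


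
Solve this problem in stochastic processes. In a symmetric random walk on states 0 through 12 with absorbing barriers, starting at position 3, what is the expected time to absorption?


For symmetric RW on 0,...,N with absorbing barriers, E(i) = i*(N-i)
E(3) = 3 * 9 = 27

27


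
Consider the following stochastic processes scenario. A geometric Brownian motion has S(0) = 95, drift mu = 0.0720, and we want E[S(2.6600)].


E[S(t)] = S(0) * exp(mu * t)
= 95 * exp(0.0720 * 2.6600)
= 95 * 1.2111
= 115.0535

115.0535


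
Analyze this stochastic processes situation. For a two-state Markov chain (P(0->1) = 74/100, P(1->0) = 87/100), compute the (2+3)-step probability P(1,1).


P^5 = P^2 * P^3
Computing via matrix multiplication of the transition matrix.
Entry (1,1) of P^5 = 0.4140

0.4140


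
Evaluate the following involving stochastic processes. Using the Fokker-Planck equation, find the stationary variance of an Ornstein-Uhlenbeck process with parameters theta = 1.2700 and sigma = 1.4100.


Stationary variance = sigma^2 / (2*theta)
= 1.4100^2 / (2*1.2700)
= 1.9881 / 2.5400
= 0.7827

0.7827


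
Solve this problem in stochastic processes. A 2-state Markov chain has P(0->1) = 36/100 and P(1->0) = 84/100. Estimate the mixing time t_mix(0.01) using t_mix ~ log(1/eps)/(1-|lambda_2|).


lambda_2 = |1 - p01 - p10| = |1 - 0.3600 - 0.8400| = 0.2000
t_mix ~ log(1/eps)/(1 - |lambda_2|)
= log(100)/(1 - 0.2000) = 4.6052/0.8000
= 5.7565

5.7565


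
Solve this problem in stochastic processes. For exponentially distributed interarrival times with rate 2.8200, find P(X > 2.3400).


P(X > t) = exp(-lambda * t)
= exp(-2.8200 * 2.3400)
= exp(-6.5988) = 0.0014

0.0014


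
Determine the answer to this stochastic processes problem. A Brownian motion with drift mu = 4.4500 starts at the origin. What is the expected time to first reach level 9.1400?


Expected first passage time = a/mu
= 9.1400/4.4500
= 2.0539

2.0539


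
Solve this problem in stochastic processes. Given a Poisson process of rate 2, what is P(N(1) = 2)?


P(N(t)=k) = (lambda*t)^k * exp(-lambda*t) / k!
lambda*t = 2
= 2^2 * exp(-2) / 2!
= 4 * 0.1353 / 2
= 0.2707

0.2707


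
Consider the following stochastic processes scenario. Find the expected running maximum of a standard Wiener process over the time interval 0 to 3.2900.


E(max B(s)) = sqrt(2t/pi)
= sqrt(2*3.2900/pi)
= sqrt(2.0945)
= 1.4472

1.4472


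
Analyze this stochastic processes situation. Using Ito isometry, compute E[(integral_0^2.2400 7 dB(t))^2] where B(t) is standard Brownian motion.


By Ito isometry: E[(int f dB)^2] = int f^2 dt
= 7^2 * 2.2400
= 49 * 2.2400 = 109.7600

109.7600


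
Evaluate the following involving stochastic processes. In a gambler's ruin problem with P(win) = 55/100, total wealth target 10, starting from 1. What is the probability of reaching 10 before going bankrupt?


Gambler's ruin formula:
r = q/p = 0.4500/0.5500 = 0.8182
P(win) = (1 - r^i)/(1 - r^N)
= (1 - 0.8182^1)/(1 - 0.8182^10)
= 0.2101

0.2101


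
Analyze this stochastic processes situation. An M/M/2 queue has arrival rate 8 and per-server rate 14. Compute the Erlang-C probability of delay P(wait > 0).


a = lambda/mu = 0.5714
rho = a/c = 0.2857
Erlang-C formula applied:
C(c,a) = 0.1270

0.1270


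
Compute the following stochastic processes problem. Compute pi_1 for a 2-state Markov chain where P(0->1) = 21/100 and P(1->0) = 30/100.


Stationary distribution: pi_0 = p10/(p01+p10), pi_1 = p01/(p01+p10)
p01 = 0.2100, p10 = 0.3000
pi_1 = 0.4118

0.4118


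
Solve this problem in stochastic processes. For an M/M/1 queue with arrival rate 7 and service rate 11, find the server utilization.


rho = lambda/mu
= 7/11
= 0.6364

0.6364


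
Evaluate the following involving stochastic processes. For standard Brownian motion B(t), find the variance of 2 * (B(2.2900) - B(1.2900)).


Var(alpha*(B(t)-B(s))) = alpha^2 * (t-s)
= 2^2 * (2.2900 - 1.2900)
= 4 * 1.0000
= 4.0000

4.0000


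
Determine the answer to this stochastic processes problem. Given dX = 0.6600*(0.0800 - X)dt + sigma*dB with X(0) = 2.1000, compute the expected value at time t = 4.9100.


E[X(t)] = mu + (X(0) - mu)*exp(-theta*t)
= 0.0800 + (2.1000 - 0.0800)*exp(-0.6600*4.9100)
= 0.0800 + 2.0200 * 0.0391
= 0.1591

0.1591


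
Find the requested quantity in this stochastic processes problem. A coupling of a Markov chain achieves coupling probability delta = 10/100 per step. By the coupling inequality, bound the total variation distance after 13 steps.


TV distance bound <= (1-delta)^n
= (1 - 0.1000)^13
= 0.9000^13
= 0.2542

0.2542
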